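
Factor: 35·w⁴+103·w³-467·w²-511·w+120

(5·w-1)·(7·w+8)·(w+5)·(w-3)

Trying the rational-root candidates, w = 3 is a root, so (w-3) divides it; the quotient is 35·w³+208·w²+157·w-40.
Next, w = -8/7 is a root, giving the factor (7·w+8) and quotient 5·w²+24·w-5.
The remaining quadratic factors as (5·w-1)(w+5).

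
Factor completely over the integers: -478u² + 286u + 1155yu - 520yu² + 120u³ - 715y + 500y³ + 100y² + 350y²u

Group: 10y(50y² - 40yu + 65y + 8u² - 26u) + (15u - 11)(50y² - 40yu + 65y + 8u² - 26u); both groups contain (50y² - 40yu + 65y + 8u² - 26u), so (10y + 15u - 11) is a factor with cofactor 50y² - 40yu + 65y + 8u² - 26u.
The cofactor groups again: 50y² - 40yu + 65y + 8u² - 26u = 5y(10y - 4u + 13) - 2u(10y - 4u + 13); both groups contain (10y - 4u + 13), giving (5y - 2u)(10y - 4u + 13).

(5y - 2u)(10y - 4u + 13)(10y + 15u - 11)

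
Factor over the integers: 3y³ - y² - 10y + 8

By the rational root theorem, y = 1 is a root, so (y - 1) is a factor; dividing leaves 3y² + 2y - 8.
The remaining quadratic factors as (y + 2)(3y - 4).

(3y - 4)(y + 2)(y - 1)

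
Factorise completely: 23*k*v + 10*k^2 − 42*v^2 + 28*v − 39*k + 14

Group: 5*k*(2*k + 7*v − 7) + (−6*v − 2)*(2*k + 7*v − 7); both groups contain (2*k + 7*v − 7).

(2*k + 7*v − 7)*(5*k − 6*v − 2)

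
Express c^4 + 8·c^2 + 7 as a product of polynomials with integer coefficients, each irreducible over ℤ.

Substitute u = c^2 to get a quadratic in u, then factor.
c^2 + 1 is irreducible over ℤ (sum of squares).
c^2 + 7 is irreducible over ℤ (always positive, so no real roots).

(c^2 + 1)·(c^2 + 7)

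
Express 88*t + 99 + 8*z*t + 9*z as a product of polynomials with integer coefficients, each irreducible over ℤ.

(8*t + 9)*(z + 11)

Group as (8*z*t + 9*z) + (88*t + 99) = z*(8*t + 9) + 11*(8*t + 9).
Both groups share the factor (8*t + 9).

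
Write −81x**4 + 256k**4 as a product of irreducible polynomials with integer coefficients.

Write as (16k**2)² − (9x**2)², then factor 16k**2 − 9x**2 once more.

(4k + 3x)(4k − 3x)(16k**2 + 9x**2)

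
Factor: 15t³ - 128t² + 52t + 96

Testing divisors of the constant over divisors of the leading coefficient, t = -2/3 is a root, so (3t + 2) divides it; the quotient is 5t² - 46t + 48.
The remaining quadratic factors as (t - 8)(5t - 6).

(3t + 2)(5t - 6)(t - 8)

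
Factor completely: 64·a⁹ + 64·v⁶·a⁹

64·a⁹·(v² + 1)·(v⁴ − v² + 1)

Factor out 64·a⁹ first: what remains is v⁶ + 1.
Recognize a sum of cubes with the parts v² and 1.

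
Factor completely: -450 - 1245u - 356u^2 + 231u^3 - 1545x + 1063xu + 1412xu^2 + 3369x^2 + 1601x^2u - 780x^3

Group: 15x(-52x^2 + 131xu + 235x + 33u^2 - 65u - 150) + (7u + 3)(-52x^2 + 131xu + 235x + 33u^2 - 65u - 150); both groups contain (-52x^2 + 131xu + 235x + 33u^2 - 65u - 150), so (15x + 7u + 3) is a factor with cofactor -52x^2 + 131xu + 235x + 33u^2 - 65u - 150.
The cofactor groups again: -52x^2 + 131xu + 235x + 33u^2 - 65u - 150 = -13x(4x - 11u - 15) + (-3u + 10)(4x - 11u - 15); both groups contain (4x - 11u - 15), giving -(13x + 3u - 10)(4x - 11u - 15).

-(4x - 11u - 15)(13x + 3u - 10)(15x + 7u + 3)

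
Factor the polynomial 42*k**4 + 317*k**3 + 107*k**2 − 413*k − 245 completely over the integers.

Trying the rational-root candidates, k = −1 is a root, giving the factor (k + 1) and quotient 42*k**3 + 275*k**2 − 168*k − 245.
Then k = 7/6 is a root, so (6*k − 7) divides it; the quotient is 7*k**2 + 54*k + 35.
The remaining quadratic factors as (k + 7)(7*k + 5).

(6*k − 7)*(7*k + 5)*(k + 1)*(k + 7)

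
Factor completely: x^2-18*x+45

(x-15)*(x-3)

Two integers with product 45 and sum -18 are -3 and -15.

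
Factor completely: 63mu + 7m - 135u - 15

Group as (63mu + 7m) + (-135u - 15) = 7m(9u + 1) - 15(9u + 1).
Both groups share the factor (9u + 1).

(7m - 15)(9u + 1)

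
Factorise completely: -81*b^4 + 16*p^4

(2*p - 3*b)*(2*p + 3*b)*(4*p^2 + 9*b^2)

Write as (4*p^2)² − (9*b^2)², then factor 4*p^2 - 9*b^2 once more.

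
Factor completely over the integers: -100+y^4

Substitute u = y^2 to get a quadratic in u, then factor.
y^2+10 is irreducible over ℤ (always positive, so no real roots).
y^2-10 is irreducible over ℤ (10 is not a perfect square).

(y^2+10)·(y^2-10)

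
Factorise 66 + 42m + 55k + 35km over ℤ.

Group as (35km + 55k) + (42m + 66) = 5k(7m + 11) + 6(7m + 11).
Both groups share the factor (7m + 11).

(5k + 6)(7m + 11)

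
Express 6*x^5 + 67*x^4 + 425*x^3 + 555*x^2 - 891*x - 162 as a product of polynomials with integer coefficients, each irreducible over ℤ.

(6*x + 1)*(x + 3)*(x - 1)*(x^2 + 9*x + 54)

Trying the rational-root candidates, x = -1/6 is a root, giving the factor (6*x + 1) and quotient x^4 + 11*x^3 + 69*x^2 + 81*x - 162.
Then x = -3 is a root, so (x + 3) is a factor; dividing leaves x^3 + 8*x^2 + 45*x - 54.
Next, x = 1 is a root, giving the factor (x - 1) and quotient x^2 + 9*x + 54.
The quadratic x^2 + 9*x + 54 has discriminant -135 < 0 and is irreducible over ℤ.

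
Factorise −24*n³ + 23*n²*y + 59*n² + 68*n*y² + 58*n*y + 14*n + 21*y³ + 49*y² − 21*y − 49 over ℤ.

Group: 8*n*(−3*n² + 4*n*y + 10*n + 7*y² − 7) + (3*y + 7)*(−3*n² + 4*n*y + 10*n + 7*y² − 7); both groups contain (−3*n² + 4*n*y + 10*n + 7*y² − 7), so (8*n + 3*y + 7) is a factor with cofactor −3*n² + 4*n*y + 10*n + 7*y² − 7.
The cofactor groups again: −3*n² + 4*n*y + 10*n + 7*y² − 7 = −3*n*(n + y − 1) + (7*y + 7)*(n + y − 1); both groups contain (n + y − 1), giving −(3*n − 7*y − 7)*(n + y − 1).

−(3*n − 7*y − 7)*(8*n + 3*y + 7)*(n + y − 1)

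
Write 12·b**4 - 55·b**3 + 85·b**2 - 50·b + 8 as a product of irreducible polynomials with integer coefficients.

(3·b - 4)·(4·b - 1)·(b - 1)·(b - 2)

Trying the rational-root candidates, b = 4/3 is a root, so (3·b - 4) is a factor; dividing leaves 4·b**3 - 13·b**2 + 11·b - 2.
Next, b = 1/4 is a root, so (4·b - 1) divides it; the quotient is b**2 - 3·b + 2.
The remaining quadratic factors as (b - 2)(b - 1).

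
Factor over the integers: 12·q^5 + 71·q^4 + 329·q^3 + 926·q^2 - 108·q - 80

Trying the rational-root candidates, q = -4 is a root, giving the factor (q + 4) and quotient 12·q^4 + 23·q^3 + 237·q^2 - 22·q - 20.
Then q = 1/3 is a root, so (3·q - 1) divides it; the quotient is 4·q^3 + 9·q^2 + 82·q + 20.
Next, q = -1/4 is a root, so (4·q + 1) is a factor; dividing leaves q^2 + 2·q + 20.
The quadratic q^2 + 2·q + 20 has discriminant -76 < 0 and is irreducible over ℤ.

(3·q - 1)·(4·q + 1)·(q + 4)·(q^2 + 2·q + 20)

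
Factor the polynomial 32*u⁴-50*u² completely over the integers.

Every term has a factor of 2*u². Then 16*u²-25 = (4*u)² − (5)².

2*u²*(4*u+5)*(4*u-5)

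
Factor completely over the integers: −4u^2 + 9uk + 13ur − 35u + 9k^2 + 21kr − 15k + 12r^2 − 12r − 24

Group: −u(4u + 3k + 3r + 3) + (3k + 4r − 8)(4u + 3k + 3r + 3); both groups contain (4u + 3k + 3r + 3).

−(u − 3k − 4r + 8)(4u + 3k + 3r + 3)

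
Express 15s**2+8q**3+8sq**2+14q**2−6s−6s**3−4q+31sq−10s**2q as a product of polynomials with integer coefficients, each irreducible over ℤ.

−(s−q−2)(3s+2q)(2s+4q−1)

Group: s(−6s**2−16sq+3s−8q**2+2q) + (−q−2)(−6s**2−16sq+3s−8q**2+2q); both groups contain (−6s**2−16sq+3s−8q**2+2q), so (s−q−2) is a factor with cofactor −6s**2−16sq+3s−8q**2+2q.
The cofactor groups again: −6s**2−16sq+3s−8q**2+2q = −3s(2s+4q−1) − 2q(2s+4q−1); both groups contain (2s+4q−1), giving −(3s+2q)(2s+4q−1).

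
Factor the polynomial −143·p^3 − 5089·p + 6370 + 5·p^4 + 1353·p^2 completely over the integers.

By the rational root theorem, p = 7 is a root, so (p − 7) divides it; the quotient is 5·p^3 − 108·p^2 + 597·p − 910.
Then p = 13/5 is a root, giving the factor (5·p − 13) and quotient p^2 − 19·p + 70.
The remaining quadratic factors as (p − 14)(p − 5).

(5·p − 13)·(p − 14)·(p − 5)·(p − 7)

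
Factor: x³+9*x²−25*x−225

(x+5)*(x+9)*(x−5)

Among the possible rational roots, x = −9 is a root, giving the factor (x+9) and quotient x²−25.
The remaining quadratic factors as (x+5)(x−5).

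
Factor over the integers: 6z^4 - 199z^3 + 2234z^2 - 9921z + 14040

Trying the rational-root candidates, z = 9 is a root, giving the factor (z - 9) and quotient 6z^3 - 145z^2 + 929z - 1560.
Continuing, z = 13/2 is a root, giving the factor (2z - 13) and quotient 3z^2 - 53z + 120.
The remaining quadratic factors as (3z - 8)(z - 15).

(2z - 13)(3z - 8)(z - 15)(z - 9)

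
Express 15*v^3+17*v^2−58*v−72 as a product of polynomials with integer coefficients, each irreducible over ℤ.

Testing divisors of the constant over divisors of the leading coefficient, v = −9/5 is a root, so (5*v+9) is a factor; dividing leaves 3*v^2−2*v−8.
The remaining quadratic factors as (v−2)(3*v+4).

(3*v+4)*(5*v+9)*(v−2)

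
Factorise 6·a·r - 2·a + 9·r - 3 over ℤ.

Group as (6·a·r - 2·a) + (9·r - 3) = 2·a·(3·r - 1) + 3·(3·r - 1).
Both groups share the factor (3·r - 1).

(2·a + 3)·(3·r - 1)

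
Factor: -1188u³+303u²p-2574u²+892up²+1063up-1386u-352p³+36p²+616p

Group: 12u(-99u²+116up-99u-32p²+44p) + (11p+14)(-99u²+116up-99u-32p²+44p); both groups contain (-99u²+116up-99u-32p²+44p), so (12u+11p+14) is a factor with cofactor -99u²+116up-99u-32p²+44p.
The cofactor groups again: -99u²+116up-99u-32p²+44p = -11u(9u-4p) + (8p-11)(9u-4p); both groups contain (9u-4p), giving -(11u-8p+11)(9u-4p).

-(9u-4p)(11u-8p+11)(12u+11p+14)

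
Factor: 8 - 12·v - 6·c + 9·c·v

Group as (9·c·v - 6·c) + (-12·v + 8) = 3·c·(3·v - 2) - 4·(3·v - 2).
Both groups share the factor (3·v - 2).

(3·c - 4)·(3·v - 2)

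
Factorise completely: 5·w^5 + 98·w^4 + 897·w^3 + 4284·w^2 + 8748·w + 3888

(5·w + 3)·(w + 4)·(w + 6)·(w^2 + 9·w + 54)

Among the possible rational roots, w = -4 is a root, so (w + 4) divides it; the quotient is 5·w^4 + 78·w^3 + 585·w^2 + 1944·w + 972.
Next, w = -6 is a root, so (w + 6) is a factor; dividing leaves 5·w^3 + 48·w^2 + 297·w + 162.
Then w = -3/5 is a root, giving the factor (5·w + 3) and quotient w^2 + 9·w + 54.
The quadratic w^2 + 9·w + 54 has discriminant -135 < 0 and is irreducible over ℤ.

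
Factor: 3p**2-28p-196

(3p+14)(p-14)

Need a pair with product 3·(-196) = -588 and sum -28: that's 14 and -42.
Split the middle term: 3p**2+14p - 42p-196 = p(3p+14) - 14(3p+14).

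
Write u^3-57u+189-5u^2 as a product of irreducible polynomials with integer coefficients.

Testing divisors of the constant over divisors of the leading coefficient, u = 9 is a root, so (u-9) is a factor; dividing leaves u^2+4u-21.
The remaining quadratic factors as (u-3)(u+7).

(u+7)(u-3)(u-9)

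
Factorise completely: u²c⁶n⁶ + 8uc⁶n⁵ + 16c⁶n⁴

c⁶n⁴(un + 4)²

Factor out c⁶n⁴ first: what remains is u²n² + 8un + 16.
Recognize a perfect-square trinomial with the parts un and 4.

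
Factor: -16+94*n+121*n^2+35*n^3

Testing divisors of the constant over divisors of the leading coefficient, n = -8/5 is a root, so (5*n+8) divides it; the quotient is 7*n^2+13*n-2.
The remaining quadratic factors as (n+2)(7*n-1).

(5*n+8)*(7*n-1)*(n+2)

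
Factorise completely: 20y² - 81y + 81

(4y - 9)(5y - 9)

Need a pair with product 20·81 = 1620 and sum -81: that's -36 and -45.
Split the middle term: 20y² - 36y - 45y + 81 = 4y(5y - 9) - 9(5y - 9).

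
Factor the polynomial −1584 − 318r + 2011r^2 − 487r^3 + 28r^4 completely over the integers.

(4r + 3)(7r − 8)(r − 11)(r − 6)

By the rational root theorem, r = −3/4 is a root, giving the factor (4r + 3) and quotient 7r^3 − 127r^2 + 598r − 528.
Then r = 11 is a root, giving the factor (r − 11) and quotient 7r^2 − 50r + 48.
The remaining quadratic factors as (r − 6)(7r − 8).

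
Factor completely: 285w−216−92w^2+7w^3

(7w−8)(w−3)(w−9)

Among the possible rational roots, w = 3 is a root, giving the factor (w−3) and quotient 7w^2−71w+72.
The remaining quadratic factors as (7w−8)(w−9).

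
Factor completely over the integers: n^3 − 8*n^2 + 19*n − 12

Trying the rational-root candidates, n = 3 is a root, so (n − 3) divides it; the quotient is n^2 − 5*n + 4.
The remaining quadratic factors as (n − 1)(n − 4).

(n − 1)*(n − 3)*(n − 4)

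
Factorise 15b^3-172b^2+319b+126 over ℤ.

(3b+1)(5b-14)(b-9)

Among the possible rational roots, b = -1/3 is a root, giving the factor (3b+1) and quotient 5b^2-59b+126.
The remaining quadratic factors as (b-9)(5b-14).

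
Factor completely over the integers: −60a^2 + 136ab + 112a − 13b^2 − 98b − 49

Group: −6a(10a − b − 7) + (13b + 7)(10a − b − 7); both groups contain (10a − b − 7).

−(10a − b − 7)(6a − 13b − 7)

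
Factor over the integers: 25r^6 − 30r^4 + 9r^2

Every term has a factor of r^2; factoring it out leaves 25r^4 − 30r^2 + 9.
Recognize a perfect-square trinomial with the parts 5r^2 and 3.

r^2(5r^2 − 3)^2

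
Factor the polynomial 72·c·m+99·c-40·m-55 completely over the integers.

Group as (72·c·m+99·c) + (-40·m-55) = 9·c·(8·m+11) - 5·(8·m+11).
Both groups share the factor (8·m+11).

(8·m+11)·(9·c-5)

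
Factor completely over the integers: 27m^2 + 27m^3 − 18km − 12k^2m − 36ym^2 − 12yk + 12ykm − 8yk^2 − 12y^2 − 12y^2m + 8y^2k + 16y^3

Group: 4y(4y^2 + 4yk + 6km − 9m^2) + (−2k − 3m − 3)(4y^2 + 4yk + 6km − 9m^2); both groups contain (4y^2 + 4yk + 6km − 9m^2), so (4y − 2k − 3m − 3) is a factor with cofactor 4y^2 + 4yk + 6km − 9m^2.
The cofactor groups again: 4y^2 + 4yk + 6km − 9m^2 = 2y(2y + 3m) + (2k − 3m)(2y + 3m); both groups contain (2y + 3m), giving (2y + 2k − 3m)(2y + 3m).

(4y − 2k − 3m − 3)(2y + 2k − 3m)(2y + 3m)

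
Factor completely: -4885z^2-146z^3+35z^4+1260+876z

(5z-3)(7z+3)(z+10)(z-14)

Trying the rational-root candidates, z = -3/7 is a root, so (7z+3) is a factor; dividing leaves 5z^3-23z^2-688z+420.
Continuing, z = 3/5 is a root, so (5z-3) divides it; the quotient is z^2-4z-140.
The remaining quadratic factors as (z-14)(z+10).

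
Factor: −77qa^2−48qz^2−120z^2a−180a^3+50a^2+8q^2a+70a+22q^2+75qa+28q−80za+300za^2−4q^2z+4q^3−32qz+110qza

Group: q(4q^2+12qz−8qa+14q+30za−45a^2+35a) + (−4z+4a+2)(4q^2+12qz−8qa+14q+30za−45a^2+35a); both groups contain (4q^2+12qz−8qa+14q+30za−45a^2+35a), so (q−4z+4a+2) is a factor with cofactor 4q^2+12qz−8qa+14q+30za−45a^2+35a.
The cofactor groups again: 4q^2+12qz−8qa+14q+30za−45a^2+35a = 2q(2q+5a) + (6z−9a+7)(2q+5a); both groups contain (2q+5a), giving (2q+6z−9a+7)(2q+5a).

(2q+6z−9a+7)(q−4z+4a+2)(2q+5a)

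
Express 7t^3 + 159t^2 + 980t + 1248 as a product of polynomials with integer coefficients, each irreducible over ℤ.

Among the possible rational roots, t = −8 is a root, so (t + 8) is a factor; dividing leaves 7t^2 + 103t + 156.
The remaining quadratic factors as (7t + 12)(t + 13).

(7t + 12)(t + 13)(t + 8)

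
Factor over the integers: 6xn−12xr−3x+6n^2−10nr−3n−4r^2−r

Group: 2n(3x+3n+r) + (−4r−1)(3x+3n+r); both groups contain (3x+3n+r).

(2n−4r−1)(3x+3n+r)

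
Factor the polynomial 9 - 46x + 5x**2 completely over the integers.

Need a pair with product 5·9 = 45 and sum -46: that's -45 and -1.
Split the middle term: 5x**2 - 45x - x + 9 = 5x(x - 9) - (x - 9).

(5x - 1)(x - 9)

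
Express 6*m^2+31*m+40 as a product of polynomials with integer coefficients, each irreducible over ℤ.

(2*m+5)*(3*m+8)

Need a pair with product 6·40 = 240 and sum 31: that's 16 and 15.
Split the middle term: 6*m^2+16*m + 15*m+40 = 2*m*(3*m+8) + 5*(3*m+8).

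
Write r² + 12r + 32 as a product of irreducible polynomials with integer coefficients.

Two integers with product 32 and sum 12 are 4 and 8.

(r + 4)(r + 8)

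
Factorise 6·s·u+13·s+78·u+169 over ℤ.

(6·u+13)·(s+13)

Group as (6·s·u+13·s) + (78·u+169) = s·(6·u+13) + 13·(6·u+13).
Both groups share the factor (6·u+13).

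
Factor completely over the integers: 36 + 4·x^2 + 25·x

(4·x + 9)·(x + 4)

Need a pair with product 4·36 = 144 and sum 25: that's 9 and 16.
Split the middle term: 4·x^2 + 9·x + 16·x + 36 = x·(4·x + 9) + 4·(4·x + 9).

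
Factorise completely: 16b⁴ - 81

Difference of squares twice: with A = 2b and B = 3, A⁴ − B⁴ = (A² − B²)(A² + B²), and A² − B² factors again.

(2b + 3)(2b - 3)(4b² + 9)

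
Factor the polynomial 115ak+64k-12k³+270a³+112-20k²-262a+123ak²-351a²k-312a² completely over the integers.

(5a-4k-8)(6a-k-2)(9a-3k+7)

Group: 6a(45a²-51ak-37a+12k²-4k-56) + (-k-2)(45a²-51ak-37a+12k²-4k-56); both groups contain (45a²-51ak-37a+12k²-4k-56), so (6a-k-2) is a factor with cofactor 45a²-51ak-37a+12k²-4k-56.
The cofactor groups again: 45a²-51ak-37a+12k²-4k-56 = 5a(9a-3k+7) + (-4k-8)(9a-3k+7); both groups contain (9a-3k+7), giving (5a-4k-8)(9a-3k+7).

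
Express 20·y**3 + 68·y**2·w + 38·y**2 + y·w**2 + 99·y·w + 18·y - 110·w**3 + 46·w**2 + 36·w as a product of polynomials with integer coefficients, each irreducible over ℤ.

(10·y - 11·w + 9)·(y + 2·w)·(2·y + 5·w + 2)

Group: y·(20·y**2 + 28·y·w + 38·y - 55·w**2 + 23·w + 18) + 2·w·(20·y**2 + 28·y·w + 38·y - 55·w**2 + 23·w + 18); both groups contain (20·y**2 + 28·y·w + 38·y - 55·w**2 + 23·w + 18), so (y + 2·w) is a factor with cofactor 20·y**2 + 28·y·w + 38·y - 55·w**2 + 23·w + 18.
The cofactor groups again: 20·y**2 + 28·y·w + 38·y - 55·w**2 + 23·w + 18 = 10·y·(2·y + 5·w + 2) + (-11·w + 9)·(2·y + 5·w + 2); both groups contain (2·y + 5·w + 2), giving (10·y - 11·w + 9)·(2·y + 5·w + 2).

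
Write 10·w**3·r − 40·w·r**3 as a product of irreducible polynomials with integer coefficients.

10·r·w·(w − 2·r)·(w + 2·r)

Factor out 10·w·r, leaving w**2 − 4·r**2, which is a difference of two squares.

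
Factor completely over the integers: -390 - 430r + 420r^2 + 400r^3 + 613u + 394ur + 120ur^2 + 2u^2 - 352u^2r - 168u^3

Group: 6u(-28u^2 - 12ur + 61u + 40r^2 - 10r - 30) + (10r + 13)(-28u^2 - 12ur + 61u + 40r^2 - 10r - 30); both groups contain (-28u^2 - 12ur + 61u + 40r^2 - 10r - 30), so (6u + 10r + 13) is a factor with cofactor -28u^2 - 12ur + 61u + 40r^2 - 10r - 30.
The cofactor groups again: -28u^2 - 12ur + 61u + 40r^2 - 10r - 30 = -4u(7u + 10r - 10) + (4r + 3)(7u + 10r - 10); both groups contain (7u + 10r - 10), giving -(4u - 4r - 3)(7u + 10r - 10).

-(4u - 4r - 3)(6u + 10r + 13)(7u + 10r - 10)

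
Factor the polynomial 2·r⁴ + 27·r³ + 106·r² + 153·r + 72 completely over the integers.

(2·r + 3)·(r + 1)·(r + 3)·(r + 8)

By the rational root theorem, r = -1 is a root, giving the factor (r + 1) and quotient 2·r³ + 25·r² + 81·r + 72.
Next, r = -8 is a root, so (r + 8) is a factor; dividing leaves 2·r² + 9·r + 9.
The remaining quadratic factors as (r + 3)(2·r + 3).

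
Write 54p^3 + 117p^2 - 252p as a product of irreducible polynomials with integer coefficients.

9p(2p + 7)(3p - 4)

Pull out the common factor 9p, then factor the remaining trinomial.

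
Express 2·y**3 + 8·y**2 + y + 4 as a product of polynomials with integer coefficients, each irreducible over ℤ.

(y + 4)·(2·y**2 + 1)

Group as (2·y**3 + y) + (8·y**2 + 4) = y·(2·y**2 + 1) + 4·(2·y**2 + 1).
Both groups share the factor (2·y**2 + 1).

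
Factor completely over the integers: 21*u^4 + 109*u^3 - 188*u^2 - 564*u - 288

(3*u - 8)*(7*u + 6)*(u + 1)*(u + 6)

By the rational root theorem, u = -6 is a root, so (u + 6) is a factor; dividing leaves 21*u^3 - 17*u^2 - 86*u - 48.
Then u = -6/7 is a root, so (7*u + 6) is a factor; dividing leaves 3*u^2 - 5*u - 8.
The remaining quadratic factors as (u + 1)(3*u - 8).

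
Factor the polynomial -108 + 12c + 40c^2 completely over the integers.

4(2c - 3)(5c + 9)

Pull out the common factor 4, then factor the remaining trinomial.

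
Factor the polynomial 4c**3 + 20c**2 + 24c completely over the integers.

4c(c + 2)(c + 3)

Pull out the common factor 4c, then factor the remaining trinomial.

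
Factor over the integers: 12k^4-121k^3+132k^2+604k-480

(3k-10)(4k-3)(k+2)(k-8)

Trying the rational-root candidates, k = 3/4 is a root, so (4k-3) is a factor; dividing leaves 3k^3-28k^2+12k+160.
Then k = -2 is a root, giving the factor (k+2) and quotient 3k^2-34k+80.
The remaining quadratic factors as (3k-10)(k-8).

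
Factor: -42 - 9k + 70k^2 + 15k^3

(3k + 14)(5k^2 - 3)

Group as (15k^3 - 9k) + (70k^2 - 42) = 3k(5k^2 - 3) + 14(5k^2 - 3).
Both groups share the factor (5k^2 - 3).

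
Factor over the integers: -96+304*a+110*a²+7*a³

Among the possible rational roots, a = -4 is a root, giving the factor (a+4) and quotient 7*a²+82*a-24.
The remaining quadratic factors as (7*a-2)(a+12).

(7*a-2)*(a+12)*(a+4)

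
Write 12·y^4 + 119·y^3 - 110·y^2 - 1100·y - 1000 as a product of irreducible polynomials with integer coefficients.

Testing divisors of the constant over divisors of the leading coefficient, y = -10 is a root, so (y + 10) divides it; the quotient is 12·y^3 - y^2 - 100·y - 100.
Next, y = -5/4 is a root, so (4·y + 5) is a factor; dividing leaves 3·y^2 - 4·y - 20.
The remaining quadratic factors as (3·y - 10)(y + 2).

(3·y - 10)·(4·y + 5)·(y + 10)·(y + 2)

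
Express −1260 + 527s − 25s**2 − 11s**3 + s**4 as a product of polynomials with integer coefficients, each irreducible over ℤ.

(s + 7)(s − 4)(s − 5)(s − 9)

Among the possible rational roots, s = 4 is a root, giving the factor (s − 4) and quotient s**3 − 7s**2 − 53s + 315.
Then s = 5 is a root, giving the factor (s − 5) and quotient s**2 − 2s − 63.
The remaining quadratic factors as (s + 7)(s − 9).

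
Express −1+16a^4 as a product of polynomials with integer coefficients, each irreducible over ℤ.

Write as (4a^2)² − (1)², then factor 4a^2−1 once more.

(2a+1)(2a−1)(4a^2+1)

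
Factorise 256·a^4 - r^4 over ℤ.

Write as (16·a^2)² − (r^2)², then factor 16·a^2 - r^2 once more.

(4·a + r)·(4·a - r)·(16·a^2 + r^2)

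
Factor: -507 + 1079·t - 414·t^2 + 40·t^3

(2·t - 13)·(4·t - 13)·(5·t - 3)

Among the possible rational roots, t = 13/2 is a root, so (2·t - 13) is a factor; dividing leaves 20·t^2 - 77·t + 39.
The remaining quadratic factors as (4·t - 13)(5·t - 3).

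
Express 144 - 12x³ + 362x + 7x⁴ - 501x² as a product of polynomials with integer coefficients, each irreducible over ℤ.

Among the possible rational roots, x = 1 is a root, so (x - 1) divides it; the quotient is 7x³ - 5x² - 506x - 144.
Next, x = 9 is a root, so (x - 9) divides it; the quotient is 7x² + 58x + 16.
The remaining quadratic factors as (x + 8)(7x + 2).

(7x + 2)(x + 8)(x - 1)(x - 9)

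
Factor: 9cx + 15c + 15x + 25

Group as (9cx + 15c) + (15x + 25) = 3c(3x + 5) + 5(3x + 5).
Both groups share the factor (3x + 5).

(3c + 5)(3x + 5)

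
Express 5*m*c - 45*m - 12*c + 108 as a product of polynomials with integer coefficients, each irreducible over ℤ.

Group as (5*m*c - 45*m) + (-12*c + 108) = 5*m*(c - 9) - 12*(c - 9).
Both groups share the factor (c - 9).

(5*m - 12)*(c - 9)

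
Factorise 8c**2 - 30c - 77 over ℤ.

(2c - 11)(4c + 7)

Need a pair with product 8·(-77) = -616 and sum -30: that's -44 and 14.
Split the middle term: 8c**2 - 44c + 14c - 77 = 4c(2c - 11) + 7(2c - 11).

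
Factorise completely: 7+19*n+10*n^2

Need a pair with product 10·7 = 70 and sum 19: that's 5 and 14.
Split the middle term: 10*n^2+5*n + 14*n+7 = 5*n*(2*n+1) + 7*(2*n+1).

(2*n+1)*(5*n+7)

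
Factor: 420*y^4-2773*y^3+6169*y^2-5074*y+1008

Among the possible rational roots, y = 7/5 is a root, so (5*y-7) divides it; the quotient is 84*y^3-437*y^2+622*y-144.
Then y = 2/7 is a root, giving the factor (7*y-2) and quotient 12*y^2-59*y+72.
The remaining quadratic factors as (4*y-9)(3*y-8).

(3*y-8)*(4*y-9)*(5*y-7)*(7*y-2)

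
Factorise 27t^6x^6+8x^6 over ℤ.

Pull out the common factor x^6, leaving 27t^6+8.
Recognize a sum of cubes with the parts 2 and 3t^2.

x^6(3t^2+2)(9t^4-6t^2+4)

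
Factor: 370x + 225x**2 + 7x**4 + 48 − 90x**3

(7x + 1)(x + 1)(x − 6)(x − 8)

Among the possible rational roots, x = 8 is a root, so (x − 8) divides it; the quotient is 7x**3 − 34x**2 − 47x − 6.
Continuing, x = −1/7 is a root, so (7x + 1) divides it; the quotient is x**2 − 5x − 6.
The remaining quadratic factors as (x + 1)(x − 6).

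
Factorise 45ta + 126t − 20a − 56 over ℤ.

(5a + 14)(9t − 4)

Group as (45ta + 126t) + (−20a − 56) = 9t(5a + 14) − 4(5a + 14).
Both groups share the factor (5a + 14).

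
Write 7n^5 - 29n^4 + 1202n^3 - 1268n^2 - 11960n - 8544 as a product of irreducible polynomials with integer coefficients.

(7n + 6)(n + 2)(n - 4)(n^2 - 3n + 178)

Trying the rational-root candidates, n = -6/7 is a root, so (7n + 6) divides it; the quotient is n^4 - 5n^3 + 176n^2 - 332n - 1424.
Continuing, n = -2 is a root, so (n + 2) is a factor; dividing leaves n^3 - 7n^2 + 190n - 712.
Continuing, n = 4 is a root, so (n - 4) is a factor; dividing leaves n^2 - 3n + 178.
The quadratic n^2 - 3n + 178 has discriminant -703 < 0 and is irreducible over ℤ.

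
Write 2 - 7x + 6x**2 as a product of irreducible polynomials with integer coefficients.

Need a pair with product 6·2 = 12 and sum -7: that's -4 and -3.
Split the middle term: 6x**2 - 4x - 3x + 2 = 2x(3x - 2) - (3x - 2).

(2x - 1)(3x - 2)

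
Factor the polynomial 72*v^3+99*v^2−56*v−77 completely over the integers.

(8*v+11)*(9*v^2−7)

Group as (72*v^3−56*v) + (99*v^2−77) = 8*v*(9*v^2−7) + 11*(9*v^2−7).
Both groups share the factor (9*v^2−7).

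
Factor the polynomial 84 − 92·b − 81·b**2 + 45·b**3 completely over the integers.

Testing divisors of the constant over divisors of the leading coefficient, b = −6/5 is a root, so (5·b + 6) divides it; the quotient is 9·b**2 − 27·b + 14.
The remaining quadratic factors as (3·b − 2)(3·b − 7).

(3·b − 2)·(3·b − 7)·(5·b + 6)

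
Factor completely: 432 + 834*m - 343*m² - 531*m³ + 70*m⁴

(2*m + 1)*(5*m + 6)*(7*m - 9)*(m - 8)

By the rational root theorem, m = 9/7 is a root, so (7*m - 9) is a factor; dividing leaves 10*m³ - 63*m² - 130*m - 48.
Then m = 8 is a root, so (m - 8) is a factor; dividing leaves 10*m² + 17*m + 6.
The remaining quadratic factors as (5*m + 6)(2*m + 1).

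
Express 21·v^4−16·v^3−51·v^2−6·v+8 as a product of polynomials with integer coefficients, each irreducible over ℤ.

Trying the rational-root candidates, v = 2 is a root, so (v−2) is a factor; dividing leaves 21·v^3+26·v^2+v−4.
Next, v = −1 is a root, giving the factor (v+1) and quotient 21·v^2+5·v−4.
The remaining quadratic factors as (7·v+4)(3·v−1).

(3·v−1)·(7·v+4)·(v+1)·(v−2)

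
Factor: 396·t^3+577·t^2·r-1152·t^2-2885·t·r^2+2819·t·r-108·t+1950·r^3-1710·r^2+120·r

Group: 11·t·(36·t^2+95·t·r-108·t-150·r^2+120·r) + (-13·r+1)·(36·t^2+95·t·r-108·t-150·r^2+120·r); both groups contain (36·t^2+95·t·r-108·t-150·r^2+120·r), so (11·t-13·r+1) is a factor with cofactor 36·t^2+95·t·r-108·t-150·r^2+120·r.
The cofactor groups again: 36·t^2+95·t·r-108·t-150·r^2+120·r = 4·t·(9·t-10·r) + (15·r-12)·(9·t-10·r); both groups contain (9·t-10·r), giving (4·t+15·r-12)·(9·t-10·r).

(9·t-10·r)·(11·t-13·r+1)·(4·t+15·r-12)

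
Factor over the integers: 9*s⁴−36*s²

9*s²*(s+2)*(s−2)

Pull out the common factor 9*s²; s²−4 is a difference of squares.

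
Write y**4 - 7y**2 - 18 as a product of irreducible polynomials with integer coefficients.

Substitute u = y**2 to get a quadratic in u, then factor.
y**2 - 9 is a difference of squares.
y**2 + 2 is irreducible over ℤ (always positive, so no real roots).

(y + 3)(y - 3)(y**2 + 2)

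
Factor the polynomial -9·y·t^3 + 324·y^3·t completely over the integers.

9·t·y·(6·y - t)·(6·y + t)

Every term has a factor of 9·y·t. Then 36·y^2 - t^2 = (6·y)² − (t)².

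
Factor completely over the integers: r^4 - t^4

(r + t)(r - t)(r^2 + t^2)

Difference of squares twice: with A = r and B = t, A⁴ − B⁴ = (A² − B²)(A² + B²), and A² − B² factors again.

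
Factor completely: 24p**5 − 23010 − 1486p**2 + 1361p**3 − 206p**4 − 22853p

By the rational root theorem, p = 6 is a root, so (p − 6) is a factor; dividing leaves 24p**4 − 62p**3 + 989p**2 + 4448p + 3835.
Next, p = −13/6 is a root, so (6p + 13) divides it; the quotient is 4p**3 − 19p**2 + 206p + 295.
Then p = −5/4 is a root, so (4p + 5) divides it; the quotient is p**2 − 6p + 59.
The quadratic p**2 − 6p + 59 has discriminant −200 < 0 and is irreducible over ℤ.

(4p + 5)(6p + 13)(p − 6)(p**2 − 6p + 59)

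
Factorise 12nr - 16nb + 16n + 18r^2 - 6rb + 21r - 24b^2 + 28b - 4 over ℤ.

(3r - 4b + 4)(4n + 6r + 6b - 1)

Group: 3r(4n + 6r + 6b - 1) + (-4b + 4)(4n + 6r + 6b - 1); both groups contain (4n + 6r + 6b - 1).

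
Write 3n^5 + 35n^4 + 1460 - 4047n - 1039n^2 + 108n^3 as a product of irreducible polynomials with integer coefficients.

(3n - 1)(n + 4)(n - 5)(n^2 + 13n + 73)

Among the possible rational roots, n = 5 is a root, giving the factor (n - 5) and quotient 3n^4 + 50n^3 + 358n^2 + 751n - 292.
Next, n = 1/3 is a root, giving the factor (3n - 1) and quotient n^3 + 17n^2 + 125n + 292.
Continuing, n = -4 is a root, giving the factor (n + 4) and quotient n^2 + 13n + 73.
The quadratic n^2 + 13n + 73 has discriminant -123 < 0 and is irreducible over ℤ.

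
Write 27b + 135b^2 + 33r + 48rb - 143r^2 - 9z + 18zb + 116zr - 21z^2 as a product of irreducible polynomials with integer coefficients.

-(3z - 11r - 9b)(7z - 13r + 15b + 3)

Group: -7z(3z - 11r - 9b) + (13r - 15b - 3)(3z - 11r - 9b); both groups contain (3z - 11r - 9b).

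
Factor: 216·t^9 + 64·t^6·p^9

Every term has a factor of 8·t^6; factoring it out leaves 27·t^3 + 8·p^9.
Recognize a sum of cubes with the parts 3·t and 2·p^3.

8·t^6·(3·t + 2·p^3)·(9·t^2 - 6·t·p^3 + 4·p^6)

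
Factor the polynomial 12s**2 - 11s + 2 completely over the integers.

(3s - 2)(4s - 1)

Need a pair with product 12·2 = 24 and sum -11: that's -8 and -3.
Split the middle term: 12s**2 - 8s - 3s + 2 = 4s(3s - 2) - (3s - 2).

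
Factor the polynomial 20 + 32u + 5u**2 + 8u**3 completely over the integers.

(8u + 5)(u**2 + 4)

Group as (8u**3 + 32u) + (5u**2 + 20) = 8u(u**2 + 4) + 5(u**2 + 4).
Both groups share the factor (u**2 + 4).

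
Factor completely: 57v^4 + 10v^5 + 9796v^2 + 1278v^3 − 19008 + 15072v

(2v + 9)(5v − 4)(v + 4)(v^2 − 2v + 132)

Trying the rational-root candidates, v = −4 is a root, giving the factor (v + 4) and quotient 10v^4 + 17v^3 + 1210v^2 + 4956v − 4752.
Continuing, v = 4/5 is a root, so (5v − 4) divides it; the quotient is 2v^3 + 5v^2 + 246v + 1188.
Next, v = −9/2 is a root, so (2v + 9) is a factor; dividing leaves v^2 − 2v + 132.
The quadratic v^2 − 2v + 132 has discriminant −524 < 0 and is irreducible over ℤ.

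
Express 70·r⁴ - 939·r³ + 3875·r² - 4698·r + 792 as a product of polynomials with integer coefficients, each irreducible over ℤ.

(2·r - 11)·(5·r - 1)·(7·r - 12)·(r - 6)

Among the possible rational roots, r = 12/7 is a root, so (7·r - 12) is a factor; dividing leaves 10·r³ - 117·r² + 353·r - 66.
Continuing, r = 6 is a root, so (r - 6) is a factor; dividing leaves 10·r² - 57·r + 11.
The remaining quadratic factors as (2·r - 11)(5·r - 1).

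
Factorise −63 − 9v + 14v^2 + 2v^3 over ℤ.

Group as (2v^3 − 9v) + (14v^2 − 63) = v(2v^2 − 9) + 7(2v^2 − 9).
Both groups share the factor (2v^2 − 9).

(v + 7)(2v^2 − 9)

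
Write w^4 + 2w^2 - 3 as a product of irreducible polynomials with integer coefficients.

(w + 1)(w - 1)(w^2 + 3)

Substitute u = w^2 to get a quadratic in u, then factor.
w^2 - 1 is a difference of squares.
w^2 + 3 is irreducible over ℤ (always positive, so no real roots).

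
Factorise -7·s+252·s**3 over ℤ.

Every term has a factor of 7·s. Then 36·s**2-1 = (6·s)² − (1)².

7·s·(6·s+1)·(6·s-1)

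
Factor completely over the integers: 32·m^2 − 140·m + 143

(4·m − 11)·(8·m − 13)

Need a pair with product 32·143 = 4576 and sum −140: that's −52 and −88.
Split the middle term: 32·m^2 − 52·m − 88·m + 143 = 4·m·(8·m − 13) − 11·(8·m − 13).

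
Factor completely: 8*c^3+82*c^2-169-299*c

Trying the rational-root candidates, c = -13 is a root, so (c+13) is a factor; dividing leaves 8*c^2-22*c-13.
The remaining quadratic factors as (4*c-13)(2*c+1).

(2*c+1)*(4*c-13)*(c+13)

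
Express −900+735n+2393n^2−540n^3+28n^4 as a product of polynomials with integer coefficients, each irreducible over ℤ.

(2n−1)(2n−15)(7n+5)(n−12)

Testing divisors of the constant over divisors of the leading coefficient, n = 15/2 is a root, giving the factor (2n−15) and quotient 14n^3−165n^2−41n+60.
Continuing, n = 12 is a root, giving the factor (n−12) and quotient 14n^2+3n−5.
The remaining quadratic factors as (7n+5)(2n−1).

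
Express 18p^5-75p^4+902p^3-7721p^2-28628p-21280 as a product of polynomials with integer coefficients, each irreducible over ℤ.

Trying the rational-root candidates, p = -5/3 is a root, so (3p+5) divides it; the quotient is 6p^4-35p^3+359p^2-3172p-4256.
Next, p = -7/6 is a root, so (6p+7) is a factor; dividing leaves p^3-7p^2+68p-608.
Next, p = 8 is a root, so (p-8) is a factor; dividing leaves p^2+p+76.
The quadratic p^2+p+76 has discriminant -303 < 0 and is irreducible over ℤ.

(3p+5)(6p+7)(p-8)(p^2+p+76)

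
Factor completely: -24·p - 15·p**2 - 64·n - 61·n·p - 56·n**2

Group: -7·n·(8·n + 3·p) + (-5·p - 8)·(8·n + 3·p); both groups contain (8·n + 3·p).

-(7·n + 5·p + 8)·(8·n + 3·p)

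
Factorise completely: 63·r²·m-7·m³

Every term has a factor of 7·m. Then 9·r²-m² = (3·r)² − (m)².

7·m·(3·r-m)·(3·r+m)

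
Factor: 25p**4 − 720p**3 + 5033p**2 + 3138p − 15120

Trying the rational-root candidates, p = 8/5 is a root, so (5p − 8) divides it; the quotient is 5p**3 − 136p**2 + 789p + 1890.
Then p = 14 is a root, giving the factor (p − 14) and quotient 5p**2 − 66p − 135.
The remaining quadratic factors as (5p + 9)(p − 15).

(5p + 9)(5p − 8)(p − 14)(p − 15)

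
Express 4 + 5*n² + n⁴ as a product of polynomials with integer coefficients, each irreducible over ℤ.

(n² + 1)*(n² + 4)

Substitute u = n² to get a quadratic in u, then factor.
n² + 1 is irreducible over ℤ (sum of squares).
n² + 4 is irreducible over ℤ (sum of squares).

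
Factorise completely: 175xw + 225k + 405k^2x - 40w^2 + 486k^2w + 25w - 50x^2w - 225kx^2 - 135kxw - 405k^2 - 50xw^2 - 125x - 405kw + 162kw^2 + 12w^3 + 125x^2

Group: 5x(81k^2 - 45kx + 27kw - 45k - 10xw + 25x + 2w^2 - 5w) + (6w - 5)(81k^2 - 45kx + 27kw - 45k - 10xw + 25x + 2w^2 - 5w); both groups contain (81k^2 - 45kx + 27kw - 45k - 10xw + 25x + 2w^2 - 5w), so (5x + 6w - 5) is a factor with cofactor 81k^2 - 45kx + 27kw - 45k - 10xw + 25x + 2w^2 - 5w.
The cofactor groups again: 81k^2 - 45kx + 27kw - 45k - 10xw + 25x + 2w^2 - 5w = 9k(9k + 2w - 5) + (-5x + w)(9k + 2w - 5); both groups contain (9k + 2w - 5), giving (9k - 5x + w)(9k + 2w - 5).

(5x + 6w - 5)(9k + 2w - 5)(9k - 5x + w)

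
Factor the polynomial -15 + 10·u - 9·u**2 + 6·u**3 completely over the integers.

(2·u - 3)·(3·u**2 + 5)

Group as (6·u**3 + 10·u) + (-9·u**2 - 15) = 2·u·(3·u**2 + 5) - 3·(3·u**2 + 5).
Both groups share the factor (3·u**2 + 5).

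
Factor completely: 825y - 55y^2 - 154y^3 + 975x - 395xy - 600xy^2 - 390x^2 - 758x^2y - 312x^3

Group: 2x(-156x^2 - 223xy + 195x - 77y^2 + 165y) + (2y + 5)(-156x^2 - 223xy + 195x - 77y^2 + 165y); both groups contain (-156x^2 - 223xy + 195x - 77y^2 + 165y), so (2x + 2y + 5) is a factor with cofactor -156x^2 - 223xy + 195x - 77y^2 + 165y.
The cofactor groups again: -156x^2 - 223xy + 195x - 77y^2 + 165y = -13x(12x + 7y - 15) - 11y(12x + 7y - 15); both groups contain (12x + 7y - 15), giving -(13x + 11y)(12x + 7y - 15).

-(12x + 7y - 15)(13x + 11y)(2x + 2y + 5)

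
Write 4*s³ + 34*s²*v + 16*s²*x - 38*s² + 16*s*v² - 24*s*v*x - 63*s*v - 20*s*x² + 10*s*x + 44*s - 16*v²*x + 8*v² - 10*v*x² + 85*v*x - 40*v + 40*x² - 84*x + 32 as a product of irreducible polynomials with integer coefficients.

(2*s + v - 4)*(2*s - 2*x + 1)*(s + 8*v + 5*x - 8)

Group: 2*s*(2*s² + 16*s*v + 8*s*x - 15*s - 16*v*x + 8*v - 10*x² + 21*x - 8) + (v - 4)*(2*s² + 16*s*v + 8*s*x - 15*s - 16*v*x + 8*v - 10*x² + 21*x - 8); both groups contain (2*s² + 16*s*v + 8*s*x - 15*s - 16*v*x + 8*v - 10*x² + 21*x - 8), so (2*s + v - 4) is a factor with cofactor 2*s² + 16*s*v + 8*s*x - 15*s - 16*v*x + 8*v - 10*x² + 21*x - 8.
The cofactor groups again: 2*s² + 16*s*v + 8*s*x - 15*s - 16*v*x + 8*v - 10*x² + 21*x - 8 = 2*s*(s + 8*v + 5*x - 8) + (-2*x + 1)*(s + 8*v + 5*x - 8); both groups contain (s + 8*v + 5*x - 8), giving (2*s - 2*x + 1)*(s + 8*v + 5*x - 8).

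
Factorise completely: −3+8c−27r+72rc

(8c−3)(9r+1)

Group as (72rc−27r) + (8c−3) = 9r(8c−3) + (8c−3).
Both groups share the factor (8c−3).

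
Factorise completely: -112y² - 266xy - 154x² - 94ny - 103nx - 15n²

Group: -5n(3n + 14x + 14y) + (-11x - 8y)(3n + 14x + 14y); both groups contain (3n + 14x + 14y).

-(3n + 14x + 14y)(5n + 11x + 8y)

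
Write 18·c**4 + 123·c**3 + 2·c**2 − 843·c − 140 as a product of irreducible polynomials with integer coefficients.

(3·c − 7)·(6·c + 1)·(c + 4)·(c + 5)

Trying the rational-root candidates, c = −4 is a root, so (c + 4) divides it; the quotient is 18·c**3 + 51·c**2 − 202·c − 35.
Next, c = −1/6 is a root, so (6·c + 1) is a factor; dividing leaves 3·c**2 + 8·c − 35.
The remaining quadratic factors as (c + 5)(3·c − 7).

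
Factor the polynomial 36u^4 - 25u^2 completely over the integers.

u^2(6u + 5)(6u - 5)

Pull out the common factor u^2, leaving 36u^2 - 25.
Recognize a difference of squares with the parts 6u and 5.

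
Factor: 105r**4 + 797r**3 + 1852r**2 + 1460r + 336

By the rational root theorem, r = −7/3 is a root, giving the factor (3r + 7) and quotient 35r**3 + 184r**2 + 188r + 48.
Then r = −6/7 is a root, so (7r + 6) divides it; the quotient is 5r**2 + 22r + 8.
The remaining quadratic factors as (5r + 2)(r + 4).

(3r + 7)(5r + 2)(7r + 6)(r + 4)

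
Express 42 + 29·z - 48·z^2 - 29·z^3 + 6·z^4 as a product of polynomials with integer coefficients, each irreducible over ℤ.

(6·z + 7)·(z + 1)·(z - 1)·(z - 6)

By the rational root theorem, z = -7/6 is a root, giving the factor (6·z + 7) and quotient z^3 - 6·z^2 - z + 6.
Then z = 6 is a root, so (z - 6) divides it; the quotient is z^2 - 1.
The remaining quadratic factors as (z - 1)(z + 1).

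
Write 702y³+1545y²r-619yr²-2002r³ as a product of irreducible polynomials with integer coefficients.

Group: 6y(117y²+43yr-182r²) + 11r(117y²+43yr-182r²); both groups contain (117y²+43yr-182r²), so (6y+11r) is a factor with cofactor 117y²+43yr-182r².
The cofactor groups again: 117y²+43yr-182r² = 9y(13y-14r) + 13r(13y-14r); both groups contain (13y-14r), giving (9y+13r)(13y-14r).

(13y-14r)(6y+11r)(9y+13r)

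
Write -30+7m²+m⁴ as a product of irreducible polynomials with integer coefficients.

Substitute u = m² to get a quadratic in u, then factor.
m²+10 is irreducible over ℤ (always positive, so no real roots).
m²-3 is irreducible over ℤ (3 is not a perfect square).

(m²+10)(m²-3)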